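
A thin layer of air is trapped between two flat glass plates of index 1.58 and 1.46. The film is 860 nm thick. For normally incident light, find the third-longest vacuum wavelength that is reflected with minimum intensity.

At the upper boundary (n = 1.58 to n = 1.0) the reflected ray undergoes no phase shift.
At the lower boundary (n = 1.0 to n = 1.46) the reflected ray undergoes a half-wave phase shift.
The two reflections differ by half a wavelength.
For dark reflection here: 2 n t = m λ.
λ = 2 n t / m. The third-longest wavelength is m = 3: λ = 2 × 1.0 × 860 / 3.00 = 573 nm.

573 nm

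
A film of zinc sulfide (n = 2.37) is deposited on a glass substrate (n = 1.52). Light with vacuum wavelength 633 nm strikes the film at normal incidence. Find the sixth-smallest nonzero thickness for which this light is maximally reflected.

734 nm

At the upper boundary (n = 1.0 to n = 2.37) the reflected ray undergoes a half-wave phase shift.
Ray reflecting at the bottom interface goes from n = 2.37 toward n = 1.52: no phase shift.
Exactly one π shift → a net half-wave offset.
For strong reflection here: 2 n t = (m + ½) λ.
The sixth-smallest nonzero thickness corresponds to m = 5: t = (m + ½) λ / (2 n) = 5.50 × 633 / (2 × 2.37) = 734 nm.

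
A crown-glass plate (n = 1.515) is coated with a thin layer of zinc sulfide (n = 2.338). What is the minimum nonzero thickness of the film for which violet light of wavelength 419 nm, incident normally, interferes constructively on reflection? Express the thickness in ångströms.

448 Å

Ray reflecting at the top interface goes from n = 1.0 toward n = 2.338: a half-wave phase shift.
Bottom surface (2.338 → 1.515): reflection off a lower-index medium gives no phase shift.
The two reflections differ by half a wavelength.
With one net inversion, constructive interference in reflection requires 2 n t = (m + ½) λ.
Minimum at m = 0: t = λ / (4 n) = 419 / (4 × 2.338) = 44.8 nm.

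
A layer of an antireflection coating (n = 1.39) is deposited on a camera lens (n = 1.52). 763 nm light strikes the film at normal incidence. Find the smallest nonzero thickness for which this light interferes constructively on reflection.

274 nm

Top surface (1.0 → 1.39): reflection off a higher-index medium gives a half-wave phase shift.
Bottom surface (1.39 → 1.52): reflection off a higher-index medium gives a half-wave phase shift.
Zero or two π shifts → no net half-wave offset.
For strong reflection here: 2 n t = m λ.
The smallest nonzero thickness corresponds to m = 1: t = m λ / (2 n) = 1.00 × 763 / (2 × 1.39) = 274 nm.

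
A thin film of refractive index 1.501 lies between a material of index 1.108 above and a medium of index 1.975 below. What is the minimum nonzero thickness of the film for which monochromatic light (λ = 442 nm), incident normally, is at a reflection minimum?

At the upper boundary (n = 1.108 to n = 1.501) the reflected ray undergoes a half-wave phase shift.
Bottom surface (1.501 → 1.975): reflection off a higher-index medium gives a half-wave phase shift.
Zero or two π shifts → no net half-wave offset.
So the condition for destructive reflection is 2 n t = (m + ½) λ.
Minimum at m = 0: t = λ / (4 n) = 442 / (4 × 1.501) = 73.6 nm.

73.6 nm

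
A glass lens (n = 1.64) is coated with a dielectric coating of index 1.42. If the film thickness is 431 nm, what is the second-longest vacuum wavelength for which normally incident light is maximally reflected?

612 nm

Top surface (1.0 → 1.42): reflection off a higher-index medium gives a half-wave phase shift.
Bottom surface (1.42 → 1.64): reflection off a higher-index medium gives a half-wave phase shift.
Net: no relative phase inversion (both shifts match).
For bright reflection here: 2 n t = m λ.
λ = 2 n t / m. The second-longest wavelength is m = 2: λ = 2 × 1.42 × 431 / 2.00 = 612 nm.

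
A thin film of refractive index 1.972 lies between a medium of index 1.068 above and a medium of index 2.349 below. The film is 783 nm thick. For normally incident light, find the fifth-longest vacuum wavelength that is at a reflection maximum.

618 nm

Ray reflecting at the top interface goes from n = 1.068 toward n = 1.972: a half-wave phase shift.
Bottom surface (1.972 → 2.349): reflection off a higher-index medium gives a half-wave phase shift.
The two reflections carry the same phase change, so no net offset.
For strong reflection here: 2 n t = m λ.
λ = 2 n t / m. The fifth-longest wavelength is m = 5: λ = 2 × 1.972 × 783 / 5.00 = 618 nm.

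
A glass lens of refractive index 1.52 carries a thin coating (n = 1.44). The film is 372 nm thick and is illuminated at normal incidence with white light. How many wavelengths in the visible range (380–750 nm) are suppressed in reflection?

At the upper boundary (n = 1.0 to n = 1.44) the reflected ray undergoes a half-wave phase shift.
Bottom surface (1.44 → 1.52): reflection off a higher-index medium gives a half-wave phase shift.
The two reflections carry the same phase change, so no net offset.
So the condition for destructive reflection is 2 n t = (m + ½) λ.
λ = 2 n t / (m + ½) = 1071 / (m + ½) nm.
m=0: 2143 nm (IR); m=1: 714 nm (visible); m=2: 429 nm (visible); m=3: 306 nm (UV).

2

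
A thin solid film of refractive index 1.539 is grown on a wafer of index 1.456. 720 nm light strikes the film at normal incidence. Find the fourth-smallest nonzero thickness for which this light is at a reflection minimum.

936 nm

At the upper boundary (n = 1.0 to n = 1.539) the reflected ray undergoes a half-wave phase shift.
Bottom surface (1.539 → 1.456): reflection off a lower-index medium gives no phase shift.
Net: one phase inversion between the two reflected rays.
With one net inversion, destructive interference in reflection requires 2 n t = m λ.
The fourth-smallest nonzero thickness corresponds to m = 4: t = m λ / (2 n) = 4.00 × 720 / (2 × 1.539) = 936 nm.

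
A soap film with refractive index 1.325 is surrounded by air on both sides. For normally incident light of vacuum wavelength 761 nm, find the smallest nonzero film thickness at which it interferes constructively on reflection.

At the upper boundary (n = 1.0 to n = 1.325) the reflected ray undergoes a half-wave phase shift.
Bottom surface (1.325 → 1.0): reflection off a lower-index medium gives no phase shift.
Net: one phase inversion between the two reflected rays.
With one net inversion, constructive interference in reflection requires 2 n t = (m + ½) λ.
Minimum at m = 0: t = λ / (4 n) = 761 / (4 × 1.325) = 144 nm.

144 nm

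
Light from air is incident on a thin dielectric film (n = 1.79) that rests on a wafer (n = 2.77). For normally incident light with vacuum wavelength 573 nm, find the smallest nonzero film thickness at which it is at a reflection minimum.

At the upper boundary (n = 1.0 to n = 1.79) the reflected ray undergoes a half-wave phase shift.
Bottom surface (1.79 → 2.77): reflection off a higher-index medium gives a half-wave phase shift.
Zero or two π shifts → no net half-wave offset.
With no net inversion, destructive interference in reflection requires 2 n t = (m + ½) λ.
Minimum at m = 0: t = λ / (4 n) = 573 / (4 × 1.79) = 80.0 nm.

80.0 nm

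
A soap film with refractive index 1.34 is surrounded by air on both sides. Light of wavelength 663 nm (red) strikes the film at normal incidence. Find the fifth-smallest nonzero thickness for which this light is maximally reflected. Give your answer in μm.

1.11 μm

At the upper boundary (n = 1.0 to n = 1.34) the reflected ray undergoes a half-wave phase shift.
At the lower boundary (n = 1.34 to n = 1.0) the reflected ray undergoes no phase shift.
Exactly one π shift → a net half-wave offset.
For maximum reflection here: 2 n t = (m + ½) λ.
The fifth-smallest nonzero thickness corresponds to m = 4: t = (m + ½) λ / (2 n) = 4.50 × 663 / (2 × 1.34) = 1113 nm.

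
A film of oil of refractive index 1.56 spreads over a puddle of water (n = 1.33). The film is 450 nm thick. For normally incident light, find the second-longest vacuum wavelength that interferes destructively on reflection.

Top surface (1.0 → 1.56): reflection off a higher-index medium gives a half-wave phase shift.
At the lower boundary (n = 1.56 to n = 1.33) the reflected ray undergoes no phase shift.
Exactly one π shift → a net half-wave offset.
So the condition for destructive reflection is 2 n t = m λ.
λ = 2 n t / m. The second-longest wavelength is m = 2: λ = 2 × 1.56 × 450 / 2.00 = 702 nm.

702 nm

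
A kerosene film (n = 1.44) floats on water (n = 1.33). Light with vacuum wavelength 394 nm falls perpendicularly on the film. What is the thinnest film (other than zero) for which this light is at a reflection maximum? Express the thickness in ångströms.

At the upper boundary (n = 1.0 to n = 1.44) the reflected ray undergoes a half-wave phase shift.
Bottom surface (1.44 → 1.33): reflection off a lower-index medium gives no phase shift.
Net: one phase inversion between the two reflected rays.
With one net inversion, constructive interference in reflection requires 2 n t = (m + ½) λ.
Minimum at m = 0: t = λ / (4 n) = 394 / (4 × 1.44) = 68.4 nm.

684 Å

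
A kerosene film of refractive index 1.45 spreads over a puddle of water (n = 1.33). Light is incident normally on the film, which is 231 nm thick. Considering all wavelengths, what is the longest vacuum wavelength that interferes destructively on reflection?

Top surface (1.0 → 1.45): reflection off a higher-index medium gives a half-wave phase shift.
Ray reflecting at the bottom interface goes from n = 1.45 toward n = 1.33: no phase shift.
Net: one phase inversion between the two reflected rays.
For weak reflection here: 2 n t = m λ.
λ = 2 n t / m. The longest wavelength is m = 1: λ = 2 × 1.45 × 231 / 1.00 = 670 nm.

670 nm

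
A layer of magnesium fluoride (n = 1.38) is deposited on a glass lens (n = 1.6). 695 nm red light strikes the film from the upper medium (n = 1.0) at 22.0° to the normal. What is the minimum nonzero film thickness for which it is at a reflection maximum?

At the upper boundary (n = 1.0 to n = 1.38) the reflected ray undergoes a half-wave phase shift.
At the lower boundary (n = 1.38 to n = 1.6) the reflected ray undergoes a half-wave phase shift.
Zero or two π shifts → no net half-wave offset.
So the condition for constructive reflection is 2 n t cos θ_r = m λ.
Snell's law: 1.0 sin 22.0° = 1.38 sin θ_r → sin θ_r = 0.271, cos θ_r = 0.962.
Minimum nonzero at m = 1: t = λ / (2 n cos θ_r) = 695 / (2 × 1.38 × 0.962) = 262 nm.

262 nm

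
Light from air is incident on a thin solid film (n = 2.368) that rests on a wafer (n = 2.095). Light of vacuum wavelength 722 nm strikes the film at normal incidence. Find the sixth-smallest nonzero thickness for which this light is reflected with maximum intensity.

Ray reflecting at the top interface goes from n = 1.0 toward n = 2.368: a half-wave phase shift.
Ray reflecting at the bottom interface goes from n = 2.368 toward n = 2.095: no phase shift.
The two reflections differ by half a wavelength.
With one net inversion, constructive interference in reflection requires 2 n t = (m + ½) λ.
The sixth-smallest nonzero thickness corresponds to m = 5: t = (m + ½) λ / (2 n) = 5.50 × 722 / (2 × 2.368) = 838 nm.

838 nm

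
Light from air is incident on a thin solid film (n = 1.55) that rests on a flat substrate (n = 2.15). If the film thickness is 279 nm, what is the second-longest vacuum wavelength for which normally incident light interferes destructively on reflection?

Top surface (1.0 → 1.55): reflection off a higher-index medium gives a half-wave phase shift.
Bottom surface (1.55 → 2.15): reflection off a higher-index medium gives a half-wave phase shift.
The two reflections carry the same phase change, so no net offset.
So the condition for destructive reflection is 2 n t = (m + ½) λ.
λ = 2 n t / (m + ½). The second-longest wavelength is m = 1: λ = 2 × 1.55 × 279 / 1.50 = 577 nm.

577 nm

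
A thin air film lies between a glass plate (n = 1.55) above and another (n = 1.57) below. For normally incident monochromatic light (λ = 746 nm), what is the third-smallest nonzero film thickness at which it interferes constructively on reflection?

933 nm

Ray reflecting at the top interface goes from n = 1.55 toward n = 1.0: no phase shift.
Ray reflecting at the bottom interface goes from n = 1.0 toward n = 1.57: a half-wave phase shift.
Exactly one π shift → a net half-wave offset.
For maximum reflection here: 2 n t = (m + ½) λ.
The third-smallest nonzero thickness corresponds to m = 2: t = (m + ½) λ / (2 n) = 2.50 × 746 / (2 × 1.0) = 933 nm.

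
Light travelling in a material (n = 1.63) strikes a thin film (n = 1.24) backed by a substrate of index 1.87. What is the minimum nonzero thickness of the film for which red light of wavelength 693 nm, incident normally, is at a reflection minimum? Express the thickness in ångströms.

Ray reflecting at the top interface goes from n = 1.63 toward n = 1.24: no phase shift.
At the lower boundary (n = 1.24 to n = 1.87) the reflected ray undergoes a half-wave phase shift.
The two reflections differ by half a wavelength.
With one net inversion, destructive interference in reflection requires 2 n t = m λ.
Minimum nonzero at m = 1: t = λ / (2 n) = 693 / (2 × 1.24) = 279 nm.

2794 Å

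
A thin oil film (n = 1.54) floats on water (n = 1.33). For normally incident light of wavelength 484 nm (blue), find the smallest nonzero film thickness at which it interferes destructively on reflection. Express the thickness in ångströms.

Top surface (1.0 → 1.54): reflection off a higher-index medium gives a half-wave phase shift.
Bottom surface (1.54 → 1.33): reflection off a lower-index medium gives no phase shift.
The two reflections differ by half a wavelength.
With one net inversion, destructive interference in reflection requires 2 n t = m λ.
Minimum nonzero at m = 1: t = λ / (2 n) = 484 / (2 × 1.54) = 157 nm.

1571 Å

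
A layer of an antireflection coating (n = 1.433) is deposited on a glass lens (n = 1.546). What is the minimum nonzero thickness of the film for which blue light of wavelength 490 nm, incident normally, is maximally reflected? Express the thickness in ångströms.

Ray reflecting at the top interface goes from n = 1.0 toward n = 1.433: a half-wave phase shift.
Ray reflecting at the bottom interface goes from n = 1.433 toward n = 1.546: a half-wave phase shift.
The two reflections carry the same phase change, so no net offset.
With no net inversion, constructive interference in reflection requires 2 n t = m λ.
Minimum nonzero at m = 1: t = λ / (2 n) = 490 / (2 × 1.433) = 171 nm.

1710 Å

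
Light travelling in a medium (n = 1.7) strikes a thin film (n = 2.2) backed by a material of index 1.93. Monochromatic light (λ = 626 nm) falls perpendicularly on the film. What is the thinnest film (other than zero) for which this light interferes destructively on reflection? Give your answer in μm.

0.142 μm

Ray reflecting at the top interface goes from n = 1.7 toward n = 2.2: a half-wave phase shift.
Ray reflecting at the bottom interface goes from n = 2.2 toward n = 1.93: no phase shift.
Net: one phase inversion between the two reflected rays.
So the condition for destructive reflection is 2 n t = m λ.
Minimum nonzero at m = 1: t = λ / (2 n) = 626 / (2 × 2.2) = 142 nm.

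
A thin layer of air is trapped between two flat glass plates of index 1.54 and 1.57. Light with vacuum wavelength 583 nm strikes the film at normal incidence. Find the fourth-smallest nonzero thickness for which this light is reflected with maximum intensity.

At the upper boundary (n = 1.54 to n = 1.0) the reflected ray undergoes no phase shift.
Bottom surface (1.0 → 1.57): reflection off a higher-index medium gives a half-wave phase shift.
Net: one phase inversion between the two reflected rays.
For bright reflection here: 2 n t = (m + ½) λ.
The fourth-smallest nonzero thickness corresponds to m = 3: t = (m + ½) λ / (2 n) = 3.50 × 583 / (2 × 1.0) = 1020 nm.

1020 nm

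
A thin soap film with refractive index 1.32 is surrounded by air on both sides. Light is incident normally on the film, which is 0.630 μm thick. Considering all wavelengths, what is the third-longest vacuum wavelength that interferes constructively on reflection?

665 nm

Top surface (1.0 → 1.32): reflection off a higher-index medium gives a half-wave phase shift.
Ray reflecting at the bottom interface goes from n = 1.32 toward n = 1.0: no phase shift.
The two reflections differ by half a wavelength.
So the condition for constructive reflection is 2 n t = (m + ½) λ.
λ = 2 n t / (m + ½). The third-longest wavelength is m = 2: λ = 2 × 1.32 × 630 / 2.50 = 665 nm.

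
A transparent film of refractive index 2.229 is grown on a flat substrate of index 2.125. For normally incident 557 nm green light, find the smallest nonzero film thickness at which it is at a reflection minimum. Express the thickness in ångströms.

At the upper boundary (n = 1.0 to n = 2.229) the reflected ray undergoes a half-wave phase shift.
At the lower boundary (n = 2.229 to n = 2.125) the reflected ray undergoes no phase shift.
Net: one phase inversion between the two reflected rays.
With one net inversion, destructive interference in reflection requires 2 n t = m λ.
Minimum nonzero at m = 1: t = λ / (2 n) = 557 / (2 × 2.229) = 125 nm.

1249 Å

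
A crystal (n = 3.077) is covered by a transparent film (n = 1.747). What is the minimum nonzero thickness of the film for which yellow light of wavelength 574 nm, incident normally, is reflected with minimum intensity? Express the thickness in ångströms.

At the upper boundary (n = 1.0 to n = 1.747) the reflected ray undergoes a half-wave phase shift.
Bottom surface (1.747 → 3.077): reflection off a higher-index medium gives a half-wave phase shift.
The two reflections carry the same phase change, so no net offset.
For dark reflection here: 2 n t = (m + ½) λ.
Minimum at m = 0: t = λ / (4 n) = 574 / (4 × 1.747) = 82.1 nm.

821 Å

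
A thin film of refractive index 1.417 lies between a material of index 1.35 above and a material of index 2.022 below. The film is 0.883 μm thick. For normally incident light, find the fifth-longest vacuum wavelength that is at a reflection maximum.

500 nm

At the upper boundary (n = 1.35 to n = 1.417) the reflected ray undergoes a half-wave phase shift.
At the lower boundary (n = 1.417 to n = 2.022) the reflected ray undergoes a half-wave phase shift.
Zero or two π shifts → no net half-wave offset.
With no net inversion, constructive interference in reflection requires 2 n t = m λ.
λ = 2 n t / m. The fifth-longest wavelength is m = 5: λ = 2 × 1.417 × 883 / 5.00 = 500 nm.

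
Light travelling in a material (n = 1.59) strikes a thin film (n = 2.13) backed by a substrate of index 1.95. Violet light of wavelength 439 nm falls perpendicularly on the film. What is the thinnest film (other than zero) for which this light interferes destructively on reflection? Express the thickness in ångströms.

At the upper boundary (n = 1.59 to n = 2.13) the reflected ray undergoes a half-wave phase shift.
Bottom surface (2.13 → 1.95): reflection off a lower-index medium gives no phase shift.
Net: one phase inversion between the two reflected rays.
For weak reflection here: 2 n t = m λ.
Minimum nonzero at m = 1: t = λ / (2 n) = 439 / (2 × 2.13) = 103 nm.

1031 Å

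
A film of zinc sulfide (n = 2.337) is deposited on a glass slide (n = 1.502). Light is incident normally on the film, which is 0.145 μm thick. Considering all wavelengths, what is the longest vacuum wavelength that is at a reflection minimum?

Ray reflecting at the top interface goes from n = 1.0 toward n = 2.337: a half-wave phase shift.
Ray reflecting at the bottom interface goes from n = 2.337 toward n = 1.502: no phase shift.
Exactly one π shift → a net half-wave offset.
For weak reflection here: 2 n t = m λ.
λ = 2 n t / m. The longest wavelength is m = 1: λ = 2 × 2.337 × 145 / 1.00 = 678 nm.

678 nm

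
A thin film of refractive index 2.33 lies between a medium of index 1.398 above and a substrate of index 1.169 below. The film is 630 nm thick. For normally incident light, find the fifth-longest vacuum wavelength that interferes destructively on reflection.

Ray reflecting at the top interface goes from n = 1.398 toward n = 2.33: a half-wave phase shift.
Ray reflecting at the bottom interface goes from n = 2.33 toward n = 1.169: no phase shift.
The two reflections differ by half a wavelength.
So the condition for destructive reflection is 2 n t = m λ.
λ = 2 n t / m. The fifth-longest wavelength is m = 5: λ = 2 × 2.33 × 630 / 5.00 = 587 nm.

587 nm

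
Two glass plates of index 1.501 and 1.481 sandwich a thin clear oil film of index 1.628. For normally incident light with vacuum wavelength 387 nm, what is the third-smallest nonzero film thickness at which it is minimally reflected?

Ray reflecting at the top interface goes from n = 1.501 toward n = 1.628: a half-wave phase shift.
At the lower boundary (n = 1.628 to n = 1.481) the reflected ray undergoes no phase shift.
Exactly one π shift → a net half-wave offset.
So the condition for destructive reflection is 2 n t = m λ.
The third-smallest nonzero thickness corresponds to m = 3: t = m λ / (2 n) = 3.00 × 387 / (2 × 1.628) = 357 nm.

357 nm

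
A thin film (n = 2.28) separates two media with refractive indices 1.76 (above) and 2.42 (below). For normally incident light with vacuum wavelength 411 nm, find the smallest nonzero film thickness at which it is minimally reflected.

Top surface (1.76 → 2.28): reflection off a higher-index medium gives a half-wave phase shift.
Ray reflecting at the bottom interface goes from n = 2.28 toward n = 2.42: a half-wave phase shift.
The two reflections carry the same phase change, so no net offset.
For dark reflection here: 2 n t = (m + ½) λ.
Minimum at m = 0: t = λ / (4 n) = 411 / (4 × 2.28) = 45.1 nm.

45.1 nm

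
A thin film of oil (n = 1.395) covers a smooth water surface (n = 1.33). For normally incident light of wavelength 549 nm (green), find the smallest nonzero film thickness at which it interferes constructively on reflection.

At the upper boundary (n = 1.0 to n = 1.395) the reflected ray undergoes a half-wave phase shift.
Ray reflecting at the bottom interface goes from n = 1.395 toward n = 1.33: no phase shift.
The two reflections differ by half a wavelength.
For strong reflection here: 2 n t = (m + ½) λ.
Minimum at m = 0: t = λ / (4 n) = 549 / (4 × 1.395) = 98.4 nm.

98.4 nm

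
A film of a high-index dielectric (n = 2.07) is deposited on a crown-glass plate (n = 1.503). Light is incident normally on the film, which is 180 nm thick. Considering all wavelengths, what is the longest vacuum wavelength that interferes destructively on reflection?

745 nm

Ray reflecting at the top interface goes from n = 1.0 toward n = 2.07: a half-wave phase shift.
Ray reflecting at the bottom interface goes from n = 2.07 toward n = 1.503: no phase shift.
Exactly one π shift → a net half-wave offset.
With one net inversion, destructive interference in reflection requires 2 n t = m λ.
λ = 2 n t / m. The longest wavelength is m = 1: λ = 2 × 2.07 × 180 / 1.00 = 745 nm.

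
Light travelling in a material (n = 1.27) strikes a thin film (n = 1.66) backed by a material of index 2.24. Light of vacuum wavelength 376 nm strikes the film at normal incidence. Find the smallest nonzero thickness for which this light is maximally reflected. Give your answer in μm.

0.113 μm

Top surface (1.27 → 1.66): reflection off a higher-index medium gives a half-wave phase shift.
Bottom surface (1.66 → 2.24): reflection off a higher-index medium gives a half-wave phase shift.
The two reflections carry the same phase change, so no net offset.
With no net inversion, constructive interference in reflection requires 2 n t = m λ.
The smallest nonzero thickness corresponds to m = 1: t = m λ / (2 n) = 1.00 × 376 / (2 × 1.66) = 113 nm.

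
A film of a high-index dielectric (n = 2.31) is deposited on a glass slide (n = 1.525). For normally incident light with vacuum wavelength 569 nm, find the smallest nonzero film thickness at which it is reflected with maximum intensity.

61.6 nm

At the upper boundary (n = 1.0 to n = 2.31) the reflected ray undergoes a half-wave phase shift.
Ray reflecting at the bottom interface goes from n = 2.31 toward n = 1.525: no phase shift.
Net: one phase inversion between the two reflected rays.
So the condition for constructive reflection is 2 n t = (m + ½) λ.
Minimum at m = 0: t = λ / (4 n) = 569 / (4 × 2.31) = 61.6 nm.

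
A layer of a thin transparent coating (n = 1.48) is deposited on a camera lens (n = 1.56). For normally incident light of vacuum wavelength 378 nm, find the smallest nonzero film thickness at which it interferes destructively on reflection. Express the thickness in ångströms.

639 Å

Top surface (1.0 → 1.48): reflection off a higher-index medium gives a half-wave phase shift.
Bottom surface (1.48 → 1.56): reflection off a higher-index medium gives a half-wave phase shift.
Zero or two π shifts → no net half-wave offset.
So the condition for destructive reflection is 2 n t = (m + ½) λ.
Minimum at m = 0: t = λ / (4 n) = 378 / (4 × 1.48) = 63.9 nm.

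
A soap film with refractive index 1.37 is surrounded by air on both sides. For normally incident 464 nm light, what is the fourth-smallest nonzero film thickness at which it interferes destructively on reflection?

677 nm

Top surface (1.0 → 1.37): reflection off a higher-index medium gives a half-wave phase shift.
At the lower boundary (n = 1.37 to n = 1.0) the reflected ray undergoes no phase shift.
The two reflections differ by half a wavelength.
With one net inversion, destructive interference in reflection requires 2 n t = m λ.
The fourth-smallest nonzero thickness corresponds to m = 4: t = m λ / (2 n) = 4.00 × 464 / (2 × 1.37) = 677 nm.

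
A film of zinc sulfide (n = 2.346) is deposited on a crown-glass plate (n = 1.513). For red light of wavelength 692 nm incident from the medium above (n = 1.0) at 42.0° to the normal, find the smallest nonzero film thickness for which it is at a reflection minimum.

At the upper boundary (n = 1.0 to n = 2.346) the reflected ray undergoes a half-wave phase shift.
Bottom surface (2.346 → 1.513): reflection off a lower-index medium gives no phase shift.
Exactly one π shift → a net half-wave offset.
For minimum reflection here: 2 n t cos θ_r = m λ.
Snell's law: 1.0 sin 42.0° = 2.346 sin θ_r → sin θ_r = 0.285, cos θ_r = 0.958.
Minimum nonzero at m = 1: t = λ / (2 n cos θ_r) = 692 / (2 × 2.346 × 0.958) = 154 nm.

154 nm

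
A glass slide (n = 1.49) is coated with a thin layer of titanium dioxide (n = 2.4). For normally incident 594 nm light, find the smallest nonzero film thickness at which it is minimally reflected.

At the upper boundary (n = 1.0 to n = 2.4) the reflected ray undergoes a half-wave phase shift.
At the lower boundary (n = 2.4 to n = 1.49) the reflected ray undergoes no phase shift.
Exactly one π shift → a net half-wave offset.
So the condition for destructive reflection is 2 n t = m λ.
Minimum nonzero at m = 1: t = λ / (2 n) = 594 / (2 × 2.4) = 124 nm.

124 nm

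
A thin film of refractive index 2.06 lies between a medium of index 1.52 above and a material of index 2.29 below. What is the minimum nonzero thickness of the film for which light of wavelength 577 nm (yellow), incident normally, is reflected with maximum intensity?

Top surface (1.52 → 2.06): reflection off a higher-index medium gives a half-wave phase shift.
Bottom surface (2.06 → 2.29): reflection off a higher-index medium gives a half-wave phase shift.
Net: no relative phase inversion (both shifts match).
For strong reflection here: 2 n t = m λ.
Minimum nonzero at m = 1: t = λ / (2 n) = 577 / (2 × 2.06) = 140 nm.

140 nm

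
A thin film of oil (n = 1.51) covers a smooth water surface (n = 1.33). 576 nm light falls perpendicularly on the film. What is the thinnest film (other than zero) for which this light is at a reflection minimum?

191 nm

Top surface (1.0 → 1.51): reflection off a higher-index medium gives a half-wave phase shift.
Ray reflecting at the bottom interface goes from n = 1.51 toward n = 1.33: no phase shift.
Exactly one π shift → a net half-wave offset.
With one net inversion, destructive interference in reflection requires 2 n t = m λ.
Minimum nonzero at m = 1: t = λ / (2 n) = 576 / (2 × 1.51) = 191 nm.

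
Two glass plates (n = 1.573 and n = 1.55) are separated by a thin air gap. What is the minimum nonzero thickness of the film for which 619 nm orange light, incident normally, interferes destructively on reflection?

310 nm

Top surface (1.573 → 1.0): reflection off a lower-index medium gives no phase shift.
Ray reflecting at the bottom interface goes from n = 1.0 toward n = 1.55: a half-wave phase shift.
Exactly one π shift → a net half-wave offset.
For dark reflection here: 2 n t = m λ.
Minimum nonzero at m = 1: t = λ / (2 n) = 619 / (2 × 1.0) = 310 nm.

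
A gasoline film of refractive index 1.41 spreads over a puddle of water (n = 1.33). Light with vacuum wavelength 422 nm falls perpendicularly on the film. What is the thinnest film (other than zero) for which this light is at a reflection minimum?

150 nm

At the upper boundary (n = 1.0 to n = 1.41) the reflected ray undergoes a half-wave phase shift.
At the lower boundary (n = 1.41 to n = 1.33) the reflected ray undergoes no phase shift.
The two reflections differ by half a wavelength.
With one net inversion, destructive interference in reflection requires 2 n t = m λ.
Minimum nonzero at m = 1: t = λ / (2 n) = 422 / (2 × 1.41) = 150 nm.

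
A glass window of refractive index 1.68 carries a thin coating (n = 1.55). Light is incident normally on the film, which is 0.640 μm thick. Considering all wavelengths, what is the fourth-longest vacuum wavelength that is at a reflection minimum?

567 nm

Top surface (1.0 → 1.55): reflection off a higher-index medium gives a half-wave phase shift.
At the lower boundary (n = 1.55 to n = 1.68) the reflected ray undergoes a half-wave phase shift.
Net: no relative phase inversion (both shifts match).
So the condition for destructive reflection is 2 n t = (m + ½) λ.
λ = 2 n t / (m + ½). The fourth-longest wavelength is m = 3: λ = 2 × 1.55 × 640 / 3.50 = 567 nm.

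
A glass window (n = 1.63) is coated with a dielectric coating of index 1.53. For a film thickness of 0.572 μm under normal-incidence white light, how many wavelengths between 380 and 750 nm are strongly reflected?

2

Top surface (1.0 → 1.53): reflection off a higher-index medium gives a half-wave phase shift.
Bottom surface (1.53 → 1.63): reflection off a higher-index medium gives a half-wave phase shift.
Zero or two π shifts → no net half-wave offset.
With no net inversion, constructive interference in reflection requires 2 n t = m λ.
λ = 2 n t / m = 1750 / m nm.
m=2: 875 nm (IR); m=3: 583 nm (visible); m=4: 438 nm (visible); m=5: 350 nm (UV).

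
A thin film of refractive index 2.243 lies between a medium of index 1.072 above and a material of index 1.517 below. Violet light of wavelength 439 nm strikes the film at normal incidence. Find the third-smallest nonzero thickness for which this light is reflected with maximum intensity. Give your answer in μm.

0.245 μm

At the upper boundary (n = 1.072 to n = 2.243) the reflected ray undergoes a half-wave phase shift.
At the lower boundary (n = 2.243 to n = 1.517) the reflected ray undergoes no phase shift.
Exactly one π shift → a net half-wave offset.
So the condition for constructive reflection is 2 n t = (m + ½) λ.
The third-smallest nonzero thickness corresponds to m = 2: t = (m + ½) λ / (2 n) = 2.50 × 439 / (2 × 2.243) = 245 nm.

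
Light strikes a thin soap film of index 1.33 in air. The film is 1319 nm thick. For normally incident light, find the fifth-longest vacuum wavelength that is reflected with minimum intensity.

At the upper boundary (n = 1.0 to n = 1.33) the reflected ray undergoes a half-wave phase shift.
Ray reflecting at the bottom interface goes from n = 1.33 toward n = 1.0: no phase shift.
Net: one phase inversion between the two reflected rays.
For dark reflection here: 2 n t = m λ.
λ = 2 n t / m. The fifth-longest wavelength is m = 5: λ = 2 × 1.33 × 1319 / 5.00 = 702 nm.

702 nm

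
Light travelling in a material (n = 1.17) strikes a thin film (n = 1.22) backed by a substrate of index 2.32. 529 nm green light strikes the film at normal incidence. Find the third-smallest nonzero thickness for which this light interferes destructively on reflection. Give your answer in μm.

0.542 μm

Ray reflecting at the top interface goes from n = 1.17 toward n = 1.22: a half-wave phase shift.
Ray reflecting at the bottom interface goes from n = 1.22 toward n = 2.32: a half-wave phase shift.
Net: no relative phase inversion (both shifts match).
So the condition for destructive reflection is 2 n t = (m + ½) λ.
The third-smallest nonzero thickness corresponds to m = 2: t = (m + ½) λ / (2 n) = 2.50 × 529 / (2 × 1.22) = 542 nm.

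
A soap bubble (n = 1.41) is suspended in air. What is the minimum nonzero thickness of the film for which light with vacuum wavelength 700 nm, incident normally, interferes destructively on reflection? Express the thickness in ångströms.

At the upper boundary (n = 1.0 to n = 1.41) the reflected ray undergoes a half-wave phase shift.
At the lower boundary (n = 1.41 to n = 1.0) the reflected ray undergoes no phase shift.
Exactly one π shift → a net half-wave offset.
So the condition for destructive reflection is 2 n t = m λ.
Minimum nonzero at m = 1: t = λ / (2 n) = 700 / (2 × 1.41) = 248 nm.

2482 Å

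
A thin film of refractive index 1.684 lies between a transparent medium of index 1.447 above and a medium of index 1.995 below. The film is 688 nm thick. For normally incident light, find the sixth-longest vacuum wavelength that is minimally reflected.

421 nm

Top surface (1.447 → 1.684): reflection off a higher-index medium gives a half-wave phase shift.
At the lower boundary (n = 1.684 to n = 1.995) the reflected ray undergoes a half-wave phase shift.
Net: no relative phase inversion (both shifts match).
So the condition for destructive reflection is 2 n t = (m + ½) λ.
λ = 2 n t / (m + ½). The sixth-longest wavelength is m = 5: λ = 2 × 1.684 × 688 / 5.50 = 421 nm.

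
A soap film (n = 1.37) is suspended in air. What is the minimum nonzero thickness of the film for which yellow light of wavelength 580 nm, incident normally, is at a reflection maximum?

106 nm

At the upper boundary (n = 1.0 to n = 1.37) the reflected ray undergoes a half-wave phase shift.
Bottom surface (1.37 → 1.0): reflection off a lower-index medium gives no phase shift.
Net: one phase inversion between the two reflected rays.
With one net inversion, constructive interference in reflection requires 2 n t = (m + ½) λ.
Minimum at m = 0: t = λ / (4 n) = 580 / (4 × 1.37) = 106 nm.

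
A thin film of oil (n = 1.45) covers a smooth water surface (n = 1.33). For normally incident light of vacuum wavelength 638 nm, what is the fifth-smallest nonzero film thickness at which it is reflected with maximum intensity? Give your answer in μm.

0.990 μm

Ray reflecting at the top interface goes from n = 1.0 toward n = 1.45: a half-wave phase shift.
Bottom surface (1.45 → 1.33): reflection off a lower-index medium gives no phase shift.
Exactly one π shift → a net half-wave offset.
For bright reflection here: 2 n t = (m + ½) λ.
The fifth-smallest nonzero thickness corresponds to m = 4: t = (m + ½) λ / (2 n) = 4.50 × 638 / (2 × 1.45) = 990 nm.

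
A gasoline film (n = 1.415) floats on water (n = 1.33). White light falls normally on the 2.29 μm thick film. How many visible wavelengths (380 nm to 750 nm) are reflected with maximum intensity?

Top surface (1.0 → 1.415): reflection off a higher-index medium gives a half-wave phase shift.
Ray reflecting at the bottom interface goes from n = 1.415 toward n = 1.33: no phase shift.
The two reflections differ by half a wavelength.
So the condition for constructive reflection is 2 n t = (m + ½) λ.
λ = 2 n t / (m + ½) = 6481 / (m + ½) nm.
m=8: 762 nm (IR); m=9: 682 nm (visible); m=10: 617 nm (visible); m=11: 564 nm (visible); m=12: 518 nm (visible); m=13: 480 nm (visible); m=14: 447 nm (visible); m=15: 418 nm (visible); m=16: 393 nm (visible); m=17: 370 nm (UV).

8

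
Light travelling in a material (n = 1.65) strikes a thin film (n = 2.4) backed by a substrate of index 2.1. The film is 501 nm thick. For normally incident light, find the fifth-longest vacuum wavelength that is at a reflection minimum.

Ray reflecting at the top interface goes from n = 1.65 toward n = 2.4: a half-wave phase shift.
At the lower boundary (n = 2.4 to n = 2.1) the reflected ray undergoes no phase shift.
The two reflections differ by half a wavelength.
With one net inversion, destructive interference in reflection requires 2 n t = m λ.
λ = 2 n t / m. The fifth-longest wavelength is m = 5: λ = 2 × 2.4 × 501 / 5.00 = 481 nm.

481 nm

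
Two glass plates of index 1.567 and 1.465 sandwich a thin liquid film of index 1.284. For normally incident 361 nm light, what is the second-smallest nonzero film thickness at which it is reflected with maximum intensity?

At the upper boundary (n = 1.567 to n = 1.284) the reflected ray undergoes no phase shift.
Bottom surface (1.284 → 1.465): reflection off a higher-index medium gives a half-wave phase shift.
Net: one phase inversion between the two reflected rays.
For bright reflection here: 2 n t = (m + ½) λ.
The second-smallest nonzero thickness corresponds to m = 1: t = (m + ½) λ / (2 n) = 1.50 × 361 / (2 × 1.284) = 211 nm.

211 nm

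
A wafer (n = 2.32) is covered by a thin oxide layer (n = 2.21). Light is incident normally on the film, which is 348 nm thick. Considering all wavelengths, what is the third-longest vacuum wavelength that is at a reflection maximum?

513 nm

Top surface (1.0 → 2.21): reflection off a higher-index medium gives a half-wave phase shift.
Ray reflecting at the bottom interface goes from n = 2.21 toward n = 2.32: a half-wave phase shift.
Zero or two π shifts → no net half-wave offset.
With no net inversion, constructive interference in reflection requires 2 n t = m λ.
λ = 2 n t / m. The third-longest wavelength is m = 3: λ = 2 × 2.21 × 348 / 3.00 = 513 nm.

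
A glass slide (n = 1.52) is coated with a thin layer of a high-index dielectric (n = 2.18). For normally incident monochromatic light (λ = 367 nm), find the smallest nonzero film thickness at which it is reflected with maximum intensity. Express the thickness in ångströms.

Ray reflecting at the top interface goes from n = 1.0 toward n = 2.18: a half-wave phase shift.
At the lower boundary (n = 2.18 to n = 1.52) the reflected ray undergoes no phase shift.
Exactly one π shift → a net half-wave offset.
With one net inversion, constructive interference in reflection requires 2 n t = (m + ½) λ.
Minimum at m = 0: t = λ / (4 n) = 367 / (4 × 2.18) = 42.1 nm.

421 Å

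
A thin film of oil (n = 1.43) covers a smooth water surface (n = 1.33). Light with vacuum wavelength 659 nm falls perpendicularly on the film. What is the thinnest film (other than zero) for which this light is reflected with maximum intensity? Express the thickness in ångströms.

At the upper boundary (n = 1.0 to n = 1.43) the reflected ray undergoes a half-wave phase shift.
Ray reflecting at the bottom interface goes from n = 1.43 toward n = 1.33: no phase shift.
Exactly one π shift → a net half-wave offset.
With one net inversion, constructive interference in reflection requires 2 n t = (m + ½) λ.
Minimum at m = 0: t = λ / (4 n) = 659 / (4 × 1.43) = 115 nm.

1152 Å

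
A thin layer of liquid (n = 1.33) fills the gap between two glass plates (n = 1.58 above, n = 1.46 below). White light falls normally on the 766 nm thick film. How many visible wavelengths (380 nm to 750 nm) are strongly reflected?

2

At the upper boundary (n = 1.58 to n = 1.33) the reflected ray undergoes no phase shift.
Ray reflecting at the bottom interface goes from n = 1.33 toward n = 1.46: a half-wave phase shift.
Exactly one π shift → a net half-wave offset.
With one net inversion, constructive interference in reflection requires 2 n t = (m + ½) λ.
λ = 2 n t / (m + ½) = 2038 / (m + ½) nm.
m=2: 815 nm (IR); m=3: 582 nm (visible); m=4: 453 nm (visible); m=5: 370 nm (UV).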